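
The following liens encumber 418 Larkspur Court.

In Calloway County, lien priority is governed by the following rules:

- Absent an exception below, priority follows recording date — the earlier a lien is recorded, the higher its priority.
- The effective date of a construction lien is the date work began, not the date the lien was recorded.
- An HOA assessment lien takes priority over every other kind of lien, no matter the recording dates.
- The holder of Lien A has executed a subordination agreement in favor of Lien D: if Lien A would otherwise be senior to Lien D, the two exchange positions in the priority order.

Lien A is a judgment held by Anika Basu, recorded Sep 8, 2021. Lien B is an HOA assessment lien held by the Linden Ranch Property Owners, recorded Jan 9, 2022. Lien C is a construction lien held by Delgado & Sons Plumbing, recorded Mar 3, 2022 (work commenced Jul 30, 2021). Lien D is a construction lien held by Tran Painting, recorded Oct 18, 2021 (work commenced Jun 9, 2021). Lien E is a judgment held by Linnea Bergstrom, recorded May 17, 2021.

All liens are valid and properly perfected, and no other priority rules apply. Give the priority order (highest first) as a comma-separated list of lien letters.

B, E, D, C, A

Effective dates after the stated exceptions: C's effective date is Jul 30, 2021, when work began; D's effective date is Jun 9, 2021, when work began.
As an HOA assessment lien, B is senior to every other lien.
Ordering the rest by effective date: E (May 17, 2021), D (Jun 9, 2021), C (Jul 30, 2021), A (Sep 8, 2021).
A is already junior to D, so the subordination agreement changes nothing.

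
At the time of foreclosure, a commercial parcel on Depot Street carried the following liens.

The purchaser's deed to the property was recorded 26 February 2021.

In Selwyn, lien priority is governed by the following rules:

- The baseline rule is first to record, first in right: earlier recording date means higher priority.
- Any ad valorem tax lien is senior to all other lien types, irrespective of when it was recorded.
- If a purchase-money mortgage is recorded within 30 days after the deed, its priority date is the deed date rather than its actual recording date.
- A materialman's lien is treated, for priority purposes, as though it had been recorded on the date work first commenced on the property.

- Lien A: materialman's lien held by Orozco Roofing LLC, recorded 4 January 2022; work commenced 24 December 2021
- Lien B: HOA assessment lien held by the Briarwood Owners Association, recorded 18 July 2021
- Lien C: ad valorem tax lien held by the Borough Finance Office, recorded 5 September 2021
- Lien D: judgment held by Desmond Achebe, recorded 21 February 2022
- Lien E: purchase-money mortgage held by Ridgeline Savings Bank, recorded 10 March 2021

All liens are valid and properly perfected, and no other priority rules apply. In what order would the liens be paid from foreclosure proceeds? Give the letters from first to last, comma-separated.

C, E, B, A, D

Adjusting effective dates: A relates back to 24 December 2021 (work commenced); E's effective date is the deed date, 26 February 2021.
C, as an ad valorem tax lien, has superpriority and ranks first.
Ordering the rest by effective date: E (26 February 2021), B (18 July 2021), A (24 December 2021), D (21 February 2022).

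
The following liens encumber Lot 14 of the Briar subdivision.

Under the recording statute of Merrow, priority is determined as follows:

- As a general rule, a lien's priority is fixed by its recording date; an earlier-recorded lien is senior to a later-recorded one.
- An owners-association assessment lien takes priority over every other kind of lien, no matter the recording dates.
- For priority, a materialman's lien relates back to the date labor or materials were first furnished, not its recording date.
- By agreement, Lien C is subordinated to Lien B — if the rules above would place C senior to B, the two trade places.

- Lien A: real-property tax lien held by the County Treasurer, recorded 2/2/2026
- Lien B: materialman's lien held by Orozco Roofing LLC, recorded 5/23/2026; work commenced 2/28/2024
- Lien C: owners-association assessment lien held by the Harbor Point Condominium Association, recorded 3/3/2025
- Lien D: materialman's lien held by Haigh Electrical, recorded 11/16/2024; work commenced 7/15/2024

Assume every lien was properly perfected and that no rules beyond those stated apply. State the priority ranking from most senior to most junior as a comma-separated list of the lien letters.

B, C, D, A

First, effective dates: B is treated as recorded 2/28/2024, the work-commencement date; D relates back to 7/15/2024 (work commenced).
C, as an owners-association assessment lien, has superpriority and ranks first.
Ordering the rest by effective date: B (2/28/2024), D (7/15/2024), A (2/2/2026).
The subordination applies — C was senior to B — so C and B swap.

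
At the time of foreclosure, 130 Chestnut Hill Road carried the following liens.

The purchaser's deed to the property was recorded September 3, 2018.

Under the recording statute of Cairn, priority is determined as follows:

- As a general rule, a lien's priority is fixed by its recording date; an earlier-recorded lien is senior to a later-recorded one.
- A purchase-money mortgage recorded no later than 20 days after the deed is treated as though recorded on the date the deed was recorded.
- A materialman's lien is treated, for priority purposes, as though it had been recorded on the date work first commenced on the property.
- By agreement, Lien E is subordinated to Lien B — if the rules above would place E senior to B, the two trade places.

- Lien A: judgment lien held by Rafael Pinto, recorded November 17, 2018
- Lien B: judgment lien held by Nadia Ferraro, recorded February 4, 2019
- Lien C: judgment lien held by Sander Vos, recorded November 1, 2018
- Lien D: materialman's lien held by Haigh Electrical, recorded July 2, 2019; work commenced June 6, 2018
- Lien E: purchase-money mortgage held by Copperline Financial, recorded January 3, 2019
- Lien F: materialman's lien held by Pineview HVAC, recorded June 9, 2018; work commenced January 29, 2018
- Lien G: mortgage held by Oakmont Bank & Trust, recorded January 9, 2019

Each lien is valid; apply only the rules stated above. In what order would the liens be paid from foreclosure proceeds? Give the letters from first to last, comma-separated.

Effective dates: D's effective date is June 6, 2018, when work began; E missed the 20-day window (122 days after the deed), so its recording date stands; F's effective date is January 29, 2018, when work began.
By effective date: F (January 29, 2018), D (June 6, 2018), C (November 1, 2018), A (November 17, 2018), E (January 3, 2019), G (January 9, 2019), B (February 4, 2019).
The subordination applies — E was senior to B — so E and B swap.

F, D, C, A, B, G, E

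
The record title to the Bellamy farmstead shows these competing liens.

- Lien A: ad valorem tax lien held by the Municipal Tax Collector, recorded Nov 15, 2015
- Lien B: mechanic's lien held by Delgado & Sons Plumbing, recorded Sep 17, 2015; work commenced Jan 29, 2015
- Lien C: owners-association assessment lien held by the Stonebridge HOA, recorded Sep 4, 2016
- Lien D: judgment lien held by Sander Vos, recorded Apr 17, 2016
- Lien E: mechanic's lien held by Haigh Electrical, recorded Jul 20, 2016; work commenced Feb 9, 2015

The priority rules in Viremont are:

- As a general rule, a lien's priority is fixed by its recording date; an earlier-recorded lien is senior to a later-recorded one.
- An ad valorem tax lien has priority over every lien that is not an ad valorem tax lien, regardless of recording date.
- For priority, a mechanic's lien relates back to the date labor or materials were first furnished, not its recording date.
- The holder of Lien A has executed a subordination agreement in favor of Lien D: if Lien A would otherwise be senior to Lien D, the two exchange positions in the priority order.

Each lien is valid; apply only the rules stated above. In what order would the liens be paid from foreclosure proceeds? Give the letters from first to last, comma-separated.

Effective dates after the stated exceptions: B relates back to Jan 29, 2015 (work commenced); E's effective date is Feb 9, 2015, when work began.
A is an ad valorem tax lien and takes priority over every other lien.
Remaining liens by effective date: B (Jan 29, 2015), E (Feb 9, 2015), D (Apr 17, 2016), C (Sep 4, 2016).
A would otherwise be senior to D, so under the subordination agreement A and D exchange positions.

D, B, E, A, C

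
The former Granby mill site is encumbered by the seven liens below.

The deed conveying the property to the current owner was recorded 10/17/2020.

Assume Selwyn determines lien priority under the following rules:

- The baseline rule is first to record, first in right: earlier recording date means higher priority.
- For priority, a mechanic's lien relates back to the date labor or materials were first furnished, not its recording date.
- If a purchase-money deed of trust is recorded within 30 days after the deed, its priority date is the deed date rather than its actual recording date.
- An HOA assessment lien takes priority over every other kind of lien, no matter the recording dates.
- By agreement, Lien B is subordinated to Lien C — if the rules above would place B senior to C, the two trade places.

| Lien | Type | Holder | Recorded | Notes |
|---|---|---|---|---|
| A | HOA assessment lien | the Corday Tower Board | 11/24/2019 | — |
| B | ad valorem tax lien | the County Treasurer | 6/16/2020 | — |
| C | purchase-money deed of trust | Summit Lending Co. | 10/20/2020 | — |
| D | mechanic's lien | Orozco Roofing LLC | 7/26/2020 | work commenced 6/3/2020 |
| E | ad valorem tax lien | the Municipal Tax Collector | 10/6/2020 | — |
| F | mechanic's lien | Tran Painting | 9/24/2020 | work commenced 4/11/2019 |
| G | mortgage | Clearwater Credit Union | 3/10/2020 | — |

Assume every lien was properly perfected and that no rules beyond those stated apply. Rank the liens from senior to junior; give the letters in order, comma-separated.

Effective dates after the stated exceptions: C was recorded within the 30-day window, so its effective date is the deed date 10/17/2020; D is treated as recorded 6/3/2020, the work-commencement date; F is treated as recorded 4/11/2019, the work-commencement date.
A is an HOA assessment lien and takes priority over every other lien.
Remaining liens by effective date: F (4/11/2019), G (3/10/2020), D (6/3/2020), B (6/16/2020), E (10/6/2020), C (10/17/2020).
B is senior to C before the subordination, so the two trade places.

A, F, G, D, C, E, B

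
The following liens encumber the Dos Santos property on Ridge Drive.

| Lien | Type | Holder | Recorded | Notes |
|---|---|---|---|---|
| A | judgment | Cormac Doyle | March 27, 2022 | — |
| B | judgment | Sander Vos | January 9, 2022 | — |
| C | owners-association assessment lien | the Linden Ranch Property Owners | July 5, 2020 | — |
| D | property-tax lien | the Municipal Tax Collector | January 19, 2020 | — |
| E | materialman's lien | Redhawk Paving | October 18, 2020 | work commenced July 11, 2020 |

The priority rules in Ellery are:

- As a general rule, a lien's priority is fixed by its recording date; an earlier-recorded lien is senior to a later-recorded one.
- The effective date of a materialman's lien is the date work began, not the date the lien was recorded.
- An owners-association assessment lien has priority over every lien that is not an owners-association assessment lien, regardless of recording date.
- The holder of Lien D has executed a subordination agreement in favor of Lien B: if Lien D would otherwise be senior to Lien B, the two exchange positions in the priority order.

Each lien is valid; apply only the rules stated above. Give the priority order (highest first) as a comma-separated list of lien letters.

C, B, E, D, A

Effective dates: E relates back to July 11, 2020 (work commenced).
C is an owners-association assessment lien, so it outranks all other liens regardless of date.
Remaining liens by effective date: D (January 19, 2020), E (July 11, 2020), B (January 9, 2022), A (March 27, 2022).
The subordination applies — D was senior to B — so D and B swap.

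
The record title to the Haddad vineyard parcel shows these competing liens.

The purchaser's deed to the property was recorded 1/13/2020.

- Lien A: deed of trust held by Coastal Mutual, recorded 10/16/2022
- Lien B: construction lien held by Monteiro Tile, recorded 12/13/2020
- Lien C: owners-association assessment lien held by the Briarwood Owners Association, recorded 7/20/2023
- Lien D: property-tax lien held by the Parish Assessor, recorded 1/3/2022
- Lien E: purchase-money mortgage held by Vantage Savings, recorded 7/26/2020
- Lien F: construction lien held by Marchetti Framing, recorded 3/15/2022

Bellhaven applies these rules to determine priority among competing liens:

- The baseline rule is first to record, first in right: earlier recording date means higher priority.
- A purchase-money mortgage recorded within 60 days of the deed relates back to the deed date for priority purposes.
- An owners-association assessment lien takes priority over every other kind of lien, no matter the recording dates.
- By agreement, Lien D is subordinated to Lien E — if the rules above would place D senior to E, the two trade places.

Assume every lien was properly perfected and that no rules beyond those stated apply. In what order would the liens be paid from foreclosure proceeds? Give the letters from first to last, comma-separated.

C, E, B, D, F, A

Effective dates: E was recorded 195 days after the deed, outside the 60-day window, so it keeps its recording date.
C, as an owners-association assessment lien, has superpriority and ranks first.
Among the remaining liens, by effective date: E (7/26/2020), B (12/13/2020), D (1/3/2022), F (3/15/2022), A (10/16/2022).
D already ranks below E; the subordination has no effect.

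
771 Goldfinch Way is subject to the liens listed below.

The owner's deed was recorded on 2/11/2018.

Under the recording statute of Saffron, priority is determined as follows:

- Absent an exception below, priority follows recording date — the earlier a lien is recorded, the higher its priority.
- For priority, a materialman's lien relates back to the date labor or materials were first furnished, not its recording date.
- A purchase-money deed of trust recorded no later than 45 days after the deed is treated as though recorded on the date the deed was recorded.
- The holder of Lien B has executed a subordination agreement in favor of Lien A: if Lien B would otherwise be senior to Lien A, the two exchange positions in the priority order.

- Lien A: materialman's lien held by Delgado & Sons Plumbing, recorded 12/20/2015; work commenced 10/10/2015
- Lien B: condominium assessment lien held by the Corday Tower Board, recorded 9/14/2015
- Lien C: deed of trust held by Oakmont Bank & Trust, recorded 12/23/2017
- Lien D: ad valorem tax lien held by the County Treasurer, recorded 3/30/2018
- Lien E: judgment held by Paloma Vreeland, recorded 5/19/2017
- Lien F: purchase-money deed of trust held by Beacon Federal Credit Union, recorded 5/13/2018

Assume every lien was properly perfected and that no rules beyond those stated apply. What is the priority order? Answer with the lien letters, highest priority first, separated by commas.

A, B, E, C, D, F

Adjusting effective dates: A's effective date is 10/10/2015, when work began; F missed the 45-day window (91 days after the deed), so its recording date stands.
Ordering by effective date: B (9/14/2015), A (10/10/2015), E (5/19/2017), C (12/23/2017), D (3/30/2018), F (5/13/2018).
The subordination applies — B was senior to A — so B and A swap.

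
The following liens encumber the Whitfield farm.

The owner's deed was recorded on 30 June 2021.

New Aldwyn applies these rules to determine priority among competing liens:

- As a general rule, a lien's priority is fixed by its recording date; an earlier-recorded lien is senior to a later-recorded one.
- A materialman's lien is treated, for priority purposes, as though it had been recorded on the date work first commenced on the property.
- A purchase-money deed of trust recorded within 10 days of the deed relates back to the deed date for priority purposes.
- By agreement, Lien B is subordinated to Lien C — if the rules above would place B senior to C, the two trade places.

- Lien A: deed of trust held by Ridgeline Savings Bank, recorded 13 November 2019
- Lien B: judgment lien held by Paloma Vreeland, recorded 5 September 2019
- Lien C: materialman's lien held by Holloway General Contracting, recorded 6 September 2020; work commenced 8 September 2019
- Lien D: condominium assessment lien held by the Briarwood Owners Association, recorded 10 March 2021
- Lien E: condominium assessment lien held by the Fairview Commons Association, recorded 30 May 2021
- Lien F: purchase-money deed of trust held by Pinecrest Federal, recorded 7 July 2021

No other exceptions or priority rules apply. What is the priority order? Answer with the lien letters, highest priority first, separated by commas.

Effective dates after the stated exceptions: C relates back to 8 September 2019 (work commenced); F relates back to the deed date 30 June 2021.
By effective date: B (5 September 2019), C (8 September 2019), A (13 November 2019), D (10 March 2021), E (30 May 2021), F (30 June 2021).
B would otherwise be senior to C, so under the subordination agreement B and C exchange positions.

C, B, A, D, E, F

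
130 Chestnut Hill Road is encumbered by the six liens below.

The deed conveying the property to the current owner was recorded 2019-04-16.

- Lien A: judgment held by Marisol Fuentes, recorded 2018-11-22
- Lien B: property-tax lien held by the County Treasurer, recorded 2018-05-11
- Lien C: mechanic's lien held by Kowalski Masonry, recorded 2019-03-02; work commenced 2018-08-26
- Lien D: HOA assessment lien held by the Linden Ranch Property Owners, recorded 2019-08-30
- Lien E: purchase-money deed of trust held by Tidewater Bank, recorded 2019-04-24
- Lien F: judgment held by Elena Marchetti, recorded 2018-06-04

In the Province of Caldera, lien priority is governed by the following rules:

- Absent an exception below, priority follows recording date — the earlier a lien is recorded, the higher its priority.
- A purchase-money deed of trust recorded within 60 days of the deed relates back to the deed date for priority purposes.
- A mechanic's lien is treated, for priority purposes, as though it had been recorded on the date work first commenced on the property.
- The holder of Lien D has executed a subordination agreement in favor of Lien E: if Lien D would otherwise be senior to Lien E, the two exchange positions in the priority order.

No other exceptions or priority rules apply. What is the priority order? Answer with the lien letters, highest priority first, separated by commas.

B, F, C, A, E, D

Effective dates: C relates back to 2018-08-26 (work commenced); E's effective date is the deed date, 2019-04-16.
Sorted by effective date: B (2018-05-11), F (2018-06-04), C (2018-08-26), A (2018-11-22), E (2019-04-16), D (2019-08-30).
D already ranks below E; the subordination has no effect.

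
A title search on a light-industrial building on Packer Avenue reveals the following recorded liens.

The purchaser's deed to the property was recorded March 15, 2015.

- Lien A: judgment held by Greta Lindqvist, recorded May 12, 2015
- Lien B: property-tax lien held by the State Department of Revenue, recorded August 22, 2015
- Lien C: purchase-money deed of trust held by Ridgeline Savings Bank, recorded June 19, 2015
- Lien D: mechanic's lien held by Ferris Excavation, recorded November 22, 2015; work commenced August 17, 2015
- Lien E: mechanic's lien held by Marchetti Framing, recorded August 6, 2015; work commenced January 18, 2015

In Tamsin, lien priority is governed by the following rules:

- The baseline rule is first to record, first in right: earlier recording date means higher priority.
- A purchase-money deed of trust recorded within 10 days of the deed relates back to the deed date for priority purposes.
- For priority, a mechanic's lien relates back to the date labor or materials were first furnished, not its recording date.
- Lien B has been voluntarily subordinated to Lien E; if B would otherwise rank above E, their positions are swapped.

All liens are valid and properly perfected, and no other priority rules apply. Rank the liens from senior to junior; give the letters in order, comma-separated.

E, A, C, D, B

Adjusting effective dates: C was recorded 96 days after the deed, outside the 10-day window, so it keeps its recording date; D is treated as recorded August 17, 2015, the work-commencement date; E relates back to January 18, 2015 (work commenced).
Sorted by effective date: E (January 18, 2015), A (May 12, 2015), C (June 19, 2015), D (August 17, 2015), B (August 22, 2015).
B is already junior to E, so the subordination agreement changes nothing.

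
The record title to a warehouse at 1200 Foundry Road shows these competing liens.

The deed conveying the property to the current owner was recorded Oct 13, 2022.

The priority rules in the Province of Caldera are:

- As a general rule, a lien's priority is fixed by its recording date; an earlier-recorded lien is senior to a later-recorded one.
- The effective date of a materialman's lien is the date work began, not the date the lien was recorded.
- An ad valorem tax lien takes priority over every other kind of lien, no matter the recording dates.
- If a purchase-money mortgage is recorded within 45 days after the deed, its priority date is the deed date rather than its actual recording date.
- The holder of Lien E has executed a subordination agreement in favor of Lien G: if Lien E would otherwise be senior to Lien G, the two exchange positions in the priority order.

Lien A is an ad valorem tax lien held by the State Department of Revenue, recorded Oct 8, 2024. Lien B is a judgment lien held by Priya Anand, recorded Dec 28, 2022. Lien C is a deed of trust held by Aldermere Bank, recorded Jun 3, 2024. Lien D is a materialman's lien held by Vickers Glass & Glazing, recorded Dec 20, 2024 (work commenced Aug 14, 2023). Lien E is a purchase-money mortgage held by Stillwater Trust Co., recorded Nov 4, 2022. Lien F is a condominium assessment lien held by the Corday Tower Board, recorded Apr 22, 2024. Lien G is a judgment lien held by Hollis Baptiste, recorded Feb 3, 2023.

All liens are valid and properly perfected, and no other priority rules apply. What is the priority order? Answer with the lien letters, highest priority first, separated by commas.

A, G, B, E, D, F, C

First, effective dates: D's effective date is Aug 14, 2023, when work began; E's effective date is the deed date, Oct 13, 2022.
A, as an ad valorem tax lien, has superpriority and ranks first.
Remaining liens by effective date: E (Oct 13, 2022), B (Dec 28, 2022), G (Feb 3, 2023), D (Aug 14, 2023), F (Apr 22, 2024), C (Jun 3, 2024).
The subordination applies — E was senior to G — so E and G swap.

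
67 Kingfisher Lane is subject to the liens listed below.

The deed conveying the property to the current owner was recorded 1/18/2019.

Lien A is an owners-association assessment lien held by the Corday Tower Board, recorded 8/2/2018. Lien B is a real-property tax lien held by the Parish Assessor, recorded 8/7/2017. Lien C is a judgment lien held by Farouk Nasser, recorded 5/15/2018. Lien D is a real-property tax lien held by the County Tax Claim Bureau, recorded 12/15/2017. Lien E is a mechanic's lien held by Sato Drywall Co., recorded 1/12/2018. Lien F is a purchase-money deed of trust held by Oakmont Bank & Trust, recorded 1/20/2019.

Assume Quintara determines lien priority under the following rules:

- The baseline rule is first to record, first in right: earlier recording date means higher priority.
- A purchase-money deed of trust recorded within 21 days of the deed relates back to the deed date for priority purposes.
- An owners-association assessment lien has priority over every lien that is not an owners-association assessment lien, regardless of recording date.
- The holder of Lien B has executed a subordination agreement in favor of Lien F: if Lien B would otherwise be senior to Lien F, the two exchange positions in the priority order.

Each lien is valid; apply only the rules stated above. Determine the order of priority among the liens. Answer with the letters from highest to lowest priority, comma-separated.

Effective dates after the stated exceptions: F was recorded within the 21-day window, so its effective date is the deed date 1/18/2019.
As an owners-association assessment lien, A is senior to every other lien.
Among the remaining liens, by effective date: B (8/7/2017), D (12/15/2017), E (1/12/2018), C (5/15/2018), F (1/18/2019).
Because B would otherwise rank above F, the subordination swaps them.

A, F, D, E, C, B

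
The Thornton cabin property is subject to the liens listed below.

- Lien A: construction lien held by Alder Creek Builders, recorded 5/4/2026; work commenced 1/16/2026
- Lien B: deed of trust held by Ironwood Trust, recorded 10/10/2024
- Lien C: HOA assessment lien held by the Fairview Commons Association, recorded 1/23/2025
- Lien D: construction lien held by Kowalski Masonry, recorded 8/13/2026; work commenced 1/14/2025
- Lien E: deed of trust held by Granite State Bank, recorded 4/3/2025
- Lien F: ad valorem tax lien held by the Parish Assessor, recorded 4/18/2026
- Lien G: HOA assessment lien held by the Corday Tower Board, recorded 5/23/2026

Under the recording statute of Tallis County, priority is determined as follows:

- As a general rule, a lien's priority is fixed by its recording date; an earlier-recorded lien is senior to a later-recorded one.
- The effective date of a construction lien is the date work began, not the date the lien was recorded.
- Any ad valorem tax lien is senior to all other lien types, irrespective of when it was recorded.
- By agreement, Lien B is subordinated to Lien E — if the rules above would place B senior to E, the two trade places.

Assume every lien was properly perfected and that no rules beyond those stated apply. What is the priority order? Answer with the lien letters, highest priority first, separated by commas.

F, E, D, C, B, A, G

Effective dates after the stated exceptions: A is treated as recorded 1/16/2026, the work-commencement date; D relates back to 1/14/2025 (work commenced).
F, as an ad valorem tax lien, has superpriority and ranks first.
The other liens, earliest effective date first: B (10/10/2024), D (1/14/2025), C (1/23/2025), E (4/3/2025), A (1/16/2026), G (5/23/2026).
B is senior to E before the subordination, so the two trade places.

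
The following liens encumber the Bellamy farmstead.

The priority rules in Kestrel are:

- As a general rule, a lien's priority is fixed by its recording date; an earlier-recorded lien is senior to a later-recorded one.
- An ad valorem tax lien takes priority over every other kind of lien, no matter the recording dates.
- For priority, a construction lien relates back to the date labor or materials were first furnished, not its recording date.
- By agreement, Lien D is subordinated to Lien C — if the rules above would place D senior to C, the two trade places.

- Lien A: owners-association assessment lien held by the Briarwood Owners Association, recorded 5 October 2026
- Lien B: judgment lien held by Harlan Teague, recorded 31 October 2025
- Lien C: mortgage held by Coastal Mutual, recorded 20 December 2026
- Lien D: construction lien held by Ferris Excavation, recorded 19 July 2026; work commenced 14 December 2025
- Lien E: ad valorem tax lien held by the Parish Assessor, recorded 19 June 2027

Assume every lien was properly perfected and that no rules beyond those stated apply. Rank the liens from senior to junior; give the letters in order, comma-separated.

Effective dates after the stated exceptions: D's effective date is 14 December 2025, when work began.
E, as an ad valorem tax lien, has superpriority and ranks first.
Ordering the rest by effective date: B (31 October 2025), D (14 December 2025), A (5 October 2026), C (20 December 2026).
D would otherwise be senior to C, so under the subordination agreement D and C exchange positions.

E, B, C, A, D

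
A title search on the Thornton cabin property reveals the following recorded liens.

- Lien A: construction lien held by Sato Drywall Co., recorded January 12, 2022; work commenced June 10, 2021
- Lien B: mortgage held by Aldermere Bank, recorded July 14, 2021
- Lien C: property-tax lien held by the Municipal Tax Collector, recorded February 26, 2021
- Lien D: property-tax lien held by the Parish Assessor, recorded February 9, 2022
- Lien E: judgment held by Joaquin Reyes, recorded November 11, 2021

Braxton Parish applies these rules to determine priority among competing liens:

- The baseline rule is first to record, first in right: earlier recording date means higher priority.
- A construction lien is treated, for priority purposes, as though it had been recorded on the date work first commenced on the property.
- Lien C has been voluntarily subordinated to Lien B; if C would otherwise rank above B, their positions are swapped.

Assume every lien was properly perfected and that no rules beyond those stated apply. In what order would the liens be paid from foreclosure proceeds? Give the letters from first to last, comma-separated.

Adjusting effective dates: A is treated as recorded June 10, 2021, the work-commencement date.
Sorted by effective date: C (February 26, 2021), A (June 10, 2021), B (July 14, 2021), E (November 11, 2021), D (February 9, 2022).
C would otherwise be senior to B, so under the subordination agreement C and B exchange positions.

B, A, C, E, D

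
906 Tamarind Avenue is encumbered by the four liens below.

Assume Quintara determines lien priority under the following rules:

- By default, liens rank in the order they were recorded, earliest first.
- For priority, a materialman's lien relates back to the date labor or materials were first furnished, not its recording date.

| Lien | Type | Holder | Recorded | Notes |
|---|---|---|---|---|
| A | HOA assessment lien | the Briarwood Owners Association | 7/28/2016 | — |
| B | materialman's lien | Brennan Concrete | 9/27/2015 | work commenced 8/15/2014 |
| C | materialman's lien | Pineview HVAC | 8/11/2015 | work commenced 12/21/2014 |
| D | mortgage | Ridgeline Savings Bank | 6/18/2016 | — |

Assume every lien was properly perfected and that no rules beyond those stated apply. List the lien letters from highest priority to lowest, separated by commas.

Adjusting effective dates: B relates back to 8/15/2014 (work commenced); C relates back to 12/21/2014 (work commenced).
By effective date, earliest first: B (8/15/2014), C (12/21/2014), D (6/18/2016), A (7/28/2016).

B, C, D, A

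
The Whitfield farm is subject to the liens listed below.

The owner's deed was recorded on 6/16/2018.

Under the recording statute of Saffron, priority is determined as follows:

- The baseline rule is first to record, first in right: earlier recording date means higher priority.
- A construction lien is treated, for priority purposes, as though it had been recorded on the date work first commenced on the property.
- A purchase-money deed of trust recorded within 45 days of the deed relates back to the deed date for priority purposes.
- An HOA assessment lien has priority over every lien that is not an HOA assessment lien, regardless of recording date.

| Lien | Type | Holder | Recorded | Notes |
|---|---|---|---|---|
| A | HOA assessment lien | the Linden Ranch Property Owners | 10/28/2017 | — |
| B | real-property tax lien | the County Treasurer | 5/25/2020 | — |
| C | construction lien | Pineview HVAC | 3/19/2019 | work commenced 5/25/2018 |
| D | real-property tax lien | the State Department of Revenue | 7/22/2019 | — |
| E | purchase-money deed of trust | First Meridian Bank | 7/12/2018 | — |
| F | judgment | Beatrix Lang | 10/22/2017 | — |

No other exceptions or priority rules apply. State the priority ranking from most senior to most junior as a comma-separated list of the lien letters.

A, F, C, E, D, B

Effective dates after the stated exceptions: C relates back to 5/25/2018 (work commenced); E relates back to the deed date 6/16/2018.
A, as an HOA assessment lien, has superpriority and ranks first.
Among the remaining liens, by effective date: F (10/22/2017), C (5/25/2018), E (6/16/2018), D (7/22/2019), B (5/25/2020).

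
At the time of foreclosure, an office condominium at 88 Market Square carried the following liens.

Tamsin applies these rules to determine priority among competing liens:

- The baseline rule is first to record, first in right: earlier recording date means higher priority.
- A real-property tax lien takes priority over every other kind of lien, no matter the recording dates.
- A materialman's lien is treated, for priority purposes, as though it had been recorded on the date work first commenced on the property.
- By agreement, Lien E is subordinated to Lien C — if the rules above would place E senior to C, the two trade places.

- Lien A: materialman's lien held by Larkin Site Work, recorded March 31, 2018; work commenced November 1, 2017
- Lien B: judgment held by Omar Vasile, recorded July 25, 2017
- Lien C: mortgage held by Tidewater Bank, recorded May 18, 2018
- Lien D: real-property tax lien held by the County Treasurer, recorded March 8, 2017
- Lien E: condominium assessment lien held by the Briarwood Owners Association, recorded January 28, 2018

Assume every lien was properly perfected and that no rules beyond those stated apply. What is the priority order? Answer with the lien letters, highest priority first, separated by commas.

D, B, A, C, E

Effective dates after the stated exceptions: A relates back to November 1, 2017 (work commenced).
D, as a real-property tax lien, has superpriority and ranks first.
The other liens, earliest effective date first: B (July 25, 2017), A (November 1, 2017), E (January 28, 2018), C (May 18, 2018).
E would otherwise be senior to C, so under the subordination agreement E and C exchange positions.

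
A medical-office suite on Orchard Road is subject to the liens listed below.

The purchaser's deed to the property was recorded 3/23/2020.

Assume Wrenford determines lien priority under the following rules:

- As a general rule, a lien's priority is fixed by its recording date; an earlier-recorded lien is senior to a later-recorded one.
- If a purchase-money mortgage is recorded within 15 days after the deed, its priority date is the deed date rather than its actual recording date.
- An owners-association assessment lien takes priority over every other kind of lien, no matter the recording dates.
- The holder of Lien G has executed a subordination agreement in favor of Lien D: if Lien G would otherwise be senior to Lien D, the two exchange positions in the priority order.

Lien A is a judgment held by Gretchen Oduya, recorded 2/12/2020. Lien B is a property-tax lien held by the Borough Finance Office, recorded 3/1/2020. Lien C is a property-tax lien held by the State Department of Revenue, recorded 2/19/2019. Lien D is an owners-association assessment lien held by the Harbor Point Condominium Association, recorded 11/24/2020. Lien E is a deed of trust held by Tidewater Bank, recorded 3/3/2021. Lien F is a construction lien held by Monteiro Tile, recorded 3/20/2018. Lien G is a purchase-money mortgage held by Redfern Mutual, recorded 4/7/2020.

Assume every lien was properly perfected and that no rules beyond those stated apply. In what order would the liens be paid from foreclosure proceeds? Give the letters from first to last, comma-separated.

D, F, C, A, B, G, E

Effective dates after the stated exceptions: G relates back to the deed date 3/23/2020.
As an owners-association assessment lien, D is senior to every other lien.
The other liens, earliest effective date first: F (3/20/2018), C (2/19/2019), A (2/12/2020), B (3/1/2020), G (3/23/2020), E (3/3/2021).
G is already junior to D, so the subordination agreement changes nothing.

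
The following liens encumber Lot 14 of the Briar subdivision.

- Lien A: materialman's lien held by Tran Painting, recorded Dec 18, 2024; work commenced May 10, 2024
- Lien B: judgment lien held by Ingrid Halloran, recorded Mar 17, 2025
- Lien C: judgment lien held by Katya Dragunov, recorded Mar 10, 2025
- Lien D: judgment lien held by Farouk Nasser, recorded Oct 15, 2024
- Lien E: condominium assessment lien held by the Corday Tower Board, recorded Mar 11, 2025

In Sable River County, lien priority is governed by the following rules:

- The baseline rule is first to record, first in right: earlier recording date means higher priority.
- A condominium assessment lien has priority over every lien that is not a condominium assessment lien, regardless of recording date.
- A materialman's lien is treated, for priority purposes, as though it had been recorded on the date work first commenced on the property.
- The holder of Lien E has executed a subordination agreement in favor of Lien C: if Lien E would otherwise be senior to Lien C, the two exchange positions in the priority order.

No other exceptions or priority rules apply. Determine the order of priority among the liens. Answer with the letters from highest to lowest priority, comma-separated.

First, effective dates: A relates back to May 10, 2024 (work commenced).
E is a condominium assessment lien and takes priority over every other lien.
Remaining liens by effective date: A (May 10, 2024), D (Oct 15, 2024), C (Mar 10, 2025), B (Mar 17, 2025).
E would otherwise be senior to C, so under the subordination agreement E and C exchange positions.

C, A, D, E, B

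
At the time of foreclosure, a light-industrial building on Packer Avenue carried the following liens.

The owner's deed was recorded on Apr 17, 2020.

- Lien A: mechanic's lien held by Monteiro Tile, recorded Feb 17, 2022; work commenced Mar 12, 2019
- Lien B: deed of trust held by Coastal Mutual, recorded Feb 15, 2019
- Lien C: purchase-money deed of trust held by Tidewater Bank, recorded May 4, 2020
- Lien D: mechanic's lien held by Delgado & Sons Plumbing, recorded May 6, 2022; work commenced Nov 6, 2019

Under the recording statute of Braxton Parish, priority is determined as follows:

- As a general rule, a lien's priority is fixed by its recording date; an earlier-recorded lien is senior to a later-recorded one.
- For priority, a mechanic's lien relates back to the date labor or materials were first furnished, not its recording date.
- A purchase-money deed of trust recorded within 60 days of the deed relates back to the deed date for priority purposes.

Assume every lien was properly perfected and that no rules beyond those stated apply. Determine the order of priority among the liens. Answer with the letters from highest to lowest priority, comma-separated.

B, A, D, C

First, effective dates: A's effective date is Mar 12, 2019, when work began; C relates back to the deed date Apr 17, 2020; D is treated as recorded Nov 6, 2019, the work-commencement date.
By effective date, earliest first: B (Feb 15, 2019), A (Mar 12, 2019), D (Nov 6, 2019), C (Apr 17, 2020).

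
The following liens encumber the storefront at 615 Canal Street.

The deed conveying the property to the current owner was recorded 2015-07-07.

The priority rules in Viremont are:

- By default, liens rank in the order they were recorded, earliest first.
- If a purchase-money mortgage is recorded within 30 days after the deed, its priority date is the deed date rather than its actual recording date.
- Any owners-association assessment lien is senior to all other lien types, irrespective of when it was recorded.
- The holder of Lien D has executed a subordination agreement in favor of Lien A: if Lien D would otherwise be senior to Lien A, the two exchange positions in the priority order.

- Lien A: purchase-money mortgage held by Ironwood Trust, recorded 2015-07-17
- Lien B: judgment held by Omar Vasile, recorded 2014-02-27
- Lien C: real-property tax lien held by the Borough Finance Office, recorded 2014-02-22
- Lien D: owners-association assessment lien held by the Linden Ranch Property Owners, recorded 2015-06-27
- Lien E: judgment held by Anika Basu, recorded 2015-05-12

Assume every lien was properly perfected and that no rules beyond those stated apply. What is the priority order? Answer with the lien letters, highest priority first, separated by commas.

Adjusting effective dates: A's effective date is the deed date, 2015-07-07.
D is an owners-association assessment lien and takes priority over every other lien.
Ordering the rest by effective date: C (2014-02-22), B (2014-02-27), E (2015-05-12), A (2015-07-07).
Because D would otherwise rank above A, the subordination swaps them.

A, C, B, E, D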